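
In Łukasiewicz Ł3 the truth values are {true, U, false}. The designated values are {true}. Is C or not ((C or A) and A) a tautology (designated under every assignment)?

No

Countermodel: C=U, A=true gives U, which is not designated.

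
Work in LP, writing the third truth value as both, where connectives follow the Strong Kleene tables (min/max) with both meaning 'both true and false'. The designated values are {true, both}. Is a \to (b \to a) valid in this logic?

Every assignment of a, b over {true, both, false} gives a value in {true, both}.
In particular, with a=both, b=both: a \to (b \to a) = both.

Yes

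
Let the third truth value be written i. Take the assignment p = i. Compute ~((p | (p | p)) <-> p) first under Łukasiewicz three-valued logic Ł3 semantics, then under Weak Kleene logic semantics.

false; i

In Łukasiewicz three-valued logic Ł3: p | p = i | i = i
p | (p | p) = i | i = i
(p | (p | p)) <-> p = i <-> i = true  [1 − |½−½|]
~((p | (p | p)) <-> p) = ~true = false
In Weak Kleene logic: p | p = i | i = i
p | (p | p) = i | i = i
(p | (p | p)) <-> p = i <-> i = i
~((p | (p | p)) <-> p) = ~i = i
They differ because Łukasiewicz three-valued logic Ł3 and Weak Kleene logic treat i differently under the binary connectives.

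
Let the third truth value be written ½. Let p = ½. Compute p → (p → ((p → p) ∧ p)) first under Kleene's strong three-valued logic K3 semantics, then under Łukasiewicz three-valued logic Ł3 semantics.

In Kleene's strong three-valued logic K3: p → p = ½ → ½ = ½
(p → p) ∧ p = ½ ∧ ½ = ½
p → ((p → p) ∧ p) = ½ → ½ = ½
p → (p → ((p → p) ∧ p)) = ½ → ½ = ½
In Łukasiewicz three-valued logic Ł3: p → p = ½ → ½ = true  [min(1, 1−½+½)]
(p → p) ∧ p = true ∧ ½ = ½
p → ((p → p) ∧ p) = ½ → ½ = true
p → (p → ((p → p) ∧ p)) = ½ → true = true
They differ because Kleene's strong three-valued logic K3 and Łukasiewicz three-valued logic Ł3 treat ½ differently under implication.

½; true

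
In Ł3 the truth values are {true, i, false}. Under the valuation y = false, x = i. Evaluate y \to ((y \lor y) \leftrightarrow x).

y \lor y = false \lor false = false
(y \lor y) \leftrightarrow x = false \leftrightarrow i = i
y \to ((y \lor y) \leftrightarrow x) = false \to i = true

true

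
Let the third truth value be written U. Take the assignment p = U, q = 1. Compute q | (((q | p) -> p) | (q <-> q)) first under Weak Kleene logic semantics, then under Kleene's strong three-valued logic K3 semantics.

U; 1

In Weak Kleene logic: q | p = 1 | U = U
(q | p) -> p = U -> U = U  [any arg is the third value ⇒ result is the third value]
q <-> q = 1 <-> 1 = 1
((q | p) -> p) | (q <-> q) = U | 1 = U
q | (((q | p) -> p) | (q <-> q)) = 1 | U = U
In Kleene's strong three-valued logic K3: q | p = 1 | U = 1
(q | p) -> p = 1 -> U = U  [~1 | U]
q <-> q = 1 <-> 1 = 1
((q | p) -> p) | (q <-> q) = U | 1 = 1
q | (((q | p) -> p) | (q <-> q)) = 1 | 1 = 1
They differ because Weak Kleene logic and Kleene's strong three-valued logic K3 treat U differently under the binary connectives.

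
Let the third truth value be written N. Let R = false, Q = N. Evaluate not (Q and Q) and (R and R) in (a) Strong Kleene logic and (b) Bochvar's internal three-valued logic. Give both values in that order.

In Strong Kleene logic: Q and Q = N and N = N
not (Q and Q) = not N = N
R and R = false and false = false
not (Q and Q) and (R and R) = N and false = false
In Bochvar's internal three-valued logic: Q and Q = N and N = N
not (Q and Q) = not N = N
R and R = false and false = false
not (Q and Q) and (R and R) = N and false = N
They differ because Strong Kleene logic and Bochvar's internal three-valued logic treat N differently under the binary connectives.

false; N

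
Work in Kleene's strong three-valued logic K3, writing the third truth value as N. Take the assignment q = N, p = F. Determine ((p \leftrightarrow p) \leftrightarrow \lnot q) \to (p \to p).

T

p \leftrightarrow p = F \leftrightarrow F = T
\lnot q = \lnot N = N
(p \leftrightarrow p) \leftrightarrow \lnot q = T \leftrightarrow N = N
p \to p = F \to F = T
((p \leftrightarrow p) \leftrightarrow \lnot q) \to (p \to p) = N \to T = T  [\lnot N \lor T]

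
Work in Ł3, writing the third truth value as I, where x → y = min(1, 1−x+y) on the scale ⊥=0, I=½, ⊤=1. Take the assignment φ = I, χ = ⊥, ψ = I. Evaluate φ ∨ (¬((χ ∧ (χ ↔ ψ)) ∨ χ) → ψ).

χ ↔ ψ = ⊥ ↔ I = I  [1 − |0−½|]
χ ∧ (χ ↔ ψ) = ⊥ ∧ I = ⊥
(χ ∧ (χ ↔ ψ)) ∨ χ = ⊥ ∨ ⊥ = ⊥
¬((χ ∧ (χ ↔ ψ)) ∨ χ) = ¬⊥ = ⊤
¬((χ ∧ (χ ↔ ψ)) ∨ χ) → ψ = ⊤ → I = I
φ ∨ (¬((χ ∧ (χ ↔ ψ)) ∨ χ) → ψ) = I ∨ I = I

I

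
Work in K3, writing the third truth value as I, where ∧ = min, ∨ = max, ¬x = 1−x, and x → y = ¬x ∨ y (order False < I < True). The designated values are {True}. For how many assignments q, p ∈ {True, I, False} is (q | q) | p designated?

5

Of the 9 assignments, 5 give a value in {True}.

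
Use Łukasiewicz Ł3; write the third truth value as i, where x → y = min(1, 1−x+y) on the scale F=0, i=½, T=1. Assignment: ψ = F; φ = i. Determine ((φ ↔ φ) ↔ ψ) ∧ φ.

φ ↔ φ = i ↔ i = T  [1 − |½−½|]
(φ ↔ φ) ↔ ψ = T ↔ F = F
((φ ↔ φ) ↔ ψ) ∧ φ = F ∧ i = F

F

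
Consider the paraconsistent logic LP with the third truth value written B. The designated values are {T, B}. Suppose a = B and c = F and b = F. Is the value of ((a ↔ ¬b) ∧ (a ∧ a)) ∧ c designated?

¬b = ¬F = T
a ↔ ¬b = B ↔ T = B
a ∧ a = B ∧ B = B
(a ↔ ¬b) ∧ (a ∧ a) = B ∧ B = B
((a ↔ ¬b) ∧ (a ∧ a)) ∧ c = B ∧ F = F
F ∉ {T, B}.

No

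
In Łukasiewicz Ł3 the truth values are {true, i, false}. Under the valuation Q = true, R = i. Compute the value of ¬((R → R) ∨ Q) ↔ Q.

R → R = i → i = true  [min(1, 1−½+½)]
(R → R) ∨ Q = true ∨ true = true
¬((R → R) ∨ Q) = ¬true = false
¬((R → R) ∨ Q) ↔ Q = false ↔ true = false

false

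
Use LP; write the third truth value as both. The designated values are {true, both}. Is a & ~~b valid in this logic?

Countermodel: a=true, b=false gives false, which is not designated.

No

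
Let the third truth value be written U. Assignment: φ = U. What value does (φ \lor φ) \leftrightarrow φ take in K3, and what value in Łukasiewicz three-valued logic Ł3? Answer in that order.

U; ⊤

In K3: φ \lor φ = U \lor U = U
(φ \lor φ) \leftrightarrow φ = U \leftrightarrow U = U
In Łukasiewicz three-valued logic Ł3: φ \lor φ = U \lor U = U
(φ \lor φ) \leftrightarrow φ = U \leftrightarrow U = ⊤  [1 − |½−½|]
They differ because K3 and Łukasiewicz three-valued logic Ł3 treat U differently under implication.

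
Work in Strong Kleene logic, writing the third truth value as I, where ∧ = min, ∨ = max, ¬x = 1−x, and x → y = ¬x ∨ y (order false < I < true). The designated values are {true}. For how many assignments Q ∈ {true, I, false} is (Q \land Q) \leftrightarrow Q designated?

Q=true: true ✓
Q=I: I ·
Q=false: true ✓

2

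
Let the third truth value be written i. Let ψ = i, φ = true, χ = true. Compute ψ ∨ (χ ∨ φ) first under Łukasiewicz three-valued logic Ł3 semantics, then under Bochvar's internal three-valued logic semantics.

true; i

In Łukasiewicz three-valued logic Ł3: χ ∨ φ = true ∨ true = true
ψ ∨ (χ ∨ φ) = i ∨ true = true
In Bochvar's internal three-valued logic: χ ∨ φ = true ∨ true = true
ψ ∨ (χ ∨ φ) = i ∨ true = i
They differ because Łukasiewicz three-valued logic Ł3 and Bochvar's internal three-valued logic treat i differently under the binary connectives.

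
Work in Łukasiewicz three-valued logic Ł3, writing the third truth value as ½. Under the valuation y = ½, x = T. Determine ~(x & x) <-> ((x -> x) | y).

x & x = T & T = T
~(x & x) = ~T = F
x -> x = T -> T = T
(x -> x) | y = T | ½ = T
~(x & x) <-> ((x -> x) | y) = F <-> T = F

F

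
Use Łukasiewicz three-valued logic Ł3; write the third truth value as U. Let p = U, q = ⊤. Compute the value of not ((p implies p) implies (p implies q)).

⊥

p implies p = U implies U = ⊤  [min(1, 1−½+½)]
p implies q = U implies ⊤ = ⊤
(p implies p) implies (p implies q) = ⊤ implies ⊤ = ⊤
not ((p implies p) implies (p implies q)) = not ⊤ = ⊥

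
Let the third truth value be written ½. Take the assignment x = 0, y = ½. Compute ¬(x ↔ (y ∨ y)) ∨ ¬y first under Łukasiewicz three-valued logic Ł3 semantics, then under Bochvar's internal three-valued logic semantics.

In Łukasiewicz three-valued logic Ł3: y ∨ y = ½ ∨ ½ = ½
x ↔ (y ∨ y) = 0 ↔ ½ = ½  [1 − |0−½|]
¬(x ↔ (y ∨ y)) = ¬½ = ½
¬y = ¬½ = ½
¬(x ↔ (y ∨ y)) ∨ ¬y = ½ ∨ ½ = ½
In Bochvar's internal three-valued logic: y ∨ y = ½ ∨ ½ = ½
x ↔ (y ∨ y) = 0 ↔ ½ = ½
¬(x ↔ (y ∨ y)) = ¬½ = ½
¬y = ¬½ = ½
¬(x ↔ (y ∨ y)) ∨ ¬y = ½ ∨ ½ = ½

½; ½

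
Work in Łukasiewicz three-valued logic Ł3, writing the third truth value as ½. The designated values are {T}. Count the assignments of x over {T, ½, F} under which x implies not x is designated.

2

x=T: F ·
x=½: T ✓
x=F: T ✓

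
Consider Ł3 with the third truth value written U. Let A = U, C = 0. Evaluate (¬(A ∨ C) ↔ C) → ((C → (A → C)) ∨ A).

1

A ∨ C = U ∨ 0 = U
¬(A ∨ C) = ¬U = U
¬(A ∨ C) ↔ C = U ↔ 0 = U
A → C = U → 0 = U
C → (A → C) = 0 → U = 1
(C → (A → C)) ∨ A = 1 ∨ U = 1
(¬(A ∨ C) ↔ C) → ((C → (A → C)) ∨ A) = U → 1 = 1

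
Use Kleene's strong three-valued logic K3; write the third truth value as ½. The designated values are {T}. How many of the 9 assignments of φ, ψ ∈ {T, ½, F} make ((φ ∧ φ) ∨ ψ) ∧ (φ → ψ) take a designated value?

Designated under: (φ=T, ψ=T); (φ=½, ψ=T); (φ=F, ψ=T).

3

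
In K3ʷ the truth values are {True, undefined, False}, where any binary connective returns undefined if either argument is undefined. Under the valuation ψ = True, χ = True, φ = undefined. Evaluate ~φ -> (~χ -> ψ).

~φ = ~undefined = undefined
~χ = ~True = False
~χ -> ψ = False -> True = True
~φ -> (~χ -> ψ) = undefined -> True = undefined  [any arg is the third value ⇒ result is the third value]

undefined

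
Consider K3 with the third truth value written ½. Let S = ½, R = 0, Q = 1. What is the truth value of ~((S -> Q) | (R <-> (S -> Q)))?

S -> Q = ½ -> 1 = 1  [~½ | 1]
S -> Q = ½ -> 1 = 1
R <-> (S -> Q) = 0 <-> 1 = 0
(S -> Q) | (R <-> (S -> Q)) = 1 | 0 = 1
~((S -> Q) | (R <-> (S -> Q))) = ~1 = 0

0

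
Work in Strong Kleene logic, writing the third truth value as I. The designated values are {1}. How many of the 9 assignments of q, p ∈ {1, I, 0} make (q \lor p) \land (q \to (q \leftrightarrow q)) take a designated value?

4

Designated under: (q=1, p=1); (q=1, p=I); (q=1, p=0); (q=0, p=1).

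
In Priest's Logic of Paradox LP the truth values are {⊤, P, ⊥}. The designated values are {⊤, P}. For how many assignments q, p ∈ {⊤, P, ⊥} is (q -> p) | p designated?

Of the 9 assignments, 8 give a value in {⊤, P}.

8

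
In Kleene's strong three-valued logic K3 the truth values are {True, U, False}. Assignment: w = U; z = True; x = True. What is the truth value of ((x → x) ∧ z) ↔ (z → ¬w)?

x → x = True → True = True
(x → x) ∧ z = True ∧ True = True
¬w = ¬U = U
z → ¬w = True → U = U
((x → x) ∧ z) ↔ (z → ¬w) = True ↔ U = U

U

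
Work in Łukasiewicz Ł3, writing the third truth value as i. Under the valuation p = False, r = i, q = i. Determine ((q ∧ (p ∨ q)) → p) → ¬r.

p ∨ q = False ∨ i = i
q ∧ (p ∨ q) = i ∧ i = i
(q ∧ (p ∨ q)) → p = i → False = i
¬r = ¬i = i
((q ∧ (p ∨ q)) → p) → ¬r = i → i = True

True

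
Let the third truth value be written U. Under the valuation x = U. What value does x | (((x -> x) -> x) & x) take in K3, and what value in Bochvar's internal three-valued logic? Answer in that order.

In K3: x -> x = U -> U = U  [~U | U]
(x -> x) -> x = U -> U = U
((x -> x) -> x) & x = U & U = U
x | (((x -> x) -> x) & x) = U | U = U
In Bochvar's internal three-valued logic: x -> x = U -> U = U  [any arg is the third value ⇒ result is the third value]
(x -> x) -> x = U -> U = U
((x -> x) -> x) & x = U & U = U
x | (((x -> x) -> x) & x) = U | U = U

U; U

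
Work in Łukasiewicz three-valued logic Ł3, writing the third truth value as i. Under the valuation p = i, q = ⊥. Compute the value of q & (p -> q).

⊥

p -> q = i -> ⊥ = i  [min(1, 1−½+0)]
q & (p -> q) = ⊥ & i = ⊥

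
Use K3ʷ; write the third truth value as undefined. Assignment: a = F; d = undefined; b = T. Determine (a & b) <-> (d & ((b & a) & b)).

a & b = F & T = F
b & a = T & F = F
(b & a) & b = F & T = F
d & ((b & a) & b) = undefined & F = undefined
(a & b) <-> (d & ((b & a) & b)) = F <-> undefined = undefined

undefined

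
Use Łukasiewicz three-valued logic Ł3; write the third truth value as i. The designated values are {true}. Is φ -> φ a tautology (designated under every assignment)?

Every assignment of φ over {true, i, false} gives a value in {true}.
In particular, with φ=i: φ -> φ = true.

Yes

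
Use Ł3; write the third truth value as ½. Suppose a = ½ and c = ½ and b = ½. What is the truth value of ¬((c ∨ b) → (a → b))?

⊥

c ∨ b = ½ ∨ ½ = ½
a → b = ½ → ½ = ⊤
(c ∨ b) → (a → b) = ½ → ⊤ = ⊤
¬((c ∨ b) → (a → b)) = ¬⊤ = ⊥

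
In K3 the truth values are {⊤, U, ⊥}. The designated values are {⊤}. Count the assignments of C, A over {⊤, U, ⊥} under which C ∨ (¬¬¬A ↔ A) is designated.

3

Designated under: (C=⊤, A=⊤); (C=⊤, A=U); (C=⊤, A=⊥).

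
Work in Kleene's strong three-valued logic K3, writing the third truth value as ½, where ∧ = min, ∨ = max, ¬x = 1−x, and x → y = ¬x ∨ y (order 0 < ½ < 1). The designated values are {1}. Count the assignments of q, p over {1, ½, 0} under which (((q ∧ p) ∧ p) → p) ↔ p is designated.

Designated under: (q=1, p=1); (q=½, p=1); (q=0, p=1).

3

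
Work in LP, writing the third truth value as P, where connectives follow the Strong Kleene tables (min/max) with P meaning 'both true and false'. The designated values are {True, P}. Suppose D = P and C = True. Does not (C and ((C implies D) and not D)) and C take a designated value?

Yes

C implies D = True implies P = P  [not True or P]
not D = not P = P
(C implies D) and not D = P and P = P
C and ((C implies D) and not D) = True and P = P
not (C and ((C implies D) and not D)) = not P = P
not (C and ((C implies D) and not D)) and C = P and True = P
P ∈ {True, P}.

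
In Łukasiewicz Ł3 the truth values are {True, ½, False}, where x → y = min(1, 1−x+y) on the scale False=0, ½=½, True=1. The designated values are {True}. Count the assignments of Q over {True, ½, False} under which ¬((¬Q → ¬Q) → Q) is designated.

Q=True: False ·
Q=½: ½ ·
Q=False: True ✓

1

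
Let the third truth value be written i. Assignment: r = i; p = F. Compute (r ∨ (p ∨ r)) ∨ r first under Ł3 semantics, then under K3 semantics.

In Ł3: p ∨ r = F ∨ i = i
r ∨ (p ∨ r) = i ∨ i = i
(r ∨ (p ∨ r)) ∨ r = i ∨ i = i
In K3: p ∨ r = F ∨ i = i
r ∨ (p ∨ r) = i ∨ i = i
(r ∨ (p ∨ r)) ∨ r = i ∨ i = i

i; i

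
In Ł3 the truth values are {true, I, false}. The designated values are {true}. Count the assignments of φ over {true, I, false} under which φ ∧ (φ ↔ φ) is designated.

φ=true: true ✓
φ=I: I ·
φ=false: false ·

1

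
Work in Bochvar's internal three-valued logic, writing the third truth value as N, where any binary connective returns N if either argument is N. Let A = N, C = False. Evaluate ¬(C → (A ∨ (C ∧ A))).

N

C ∧ A = False ∧ N = N
A ∨ (C ∧ A) = N ∨ N = N
C → (A ∨ (C ∧ A)) = False → N = N
¬(C → (A ∨ (C ∧ A))) = ¬N = N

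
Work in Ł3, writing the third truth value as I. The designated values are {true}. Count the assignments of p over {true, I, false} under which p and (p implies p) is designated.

p=true: true ✓
p=I: I ·
p=false: false ·

1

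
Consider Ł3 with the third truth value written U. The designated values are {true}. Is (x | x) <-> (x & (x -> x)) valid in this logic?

Yes

Every assignment of x over {true, U, false} gives a value in {true}.
In particular, with x=U: (x | x) <-> (x & (x -> x)) = true.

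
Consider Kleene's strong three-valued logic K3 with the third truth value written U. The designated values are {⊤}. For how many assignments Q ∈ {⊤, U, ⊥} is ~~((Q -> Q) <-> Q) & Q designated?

1

Q=⊤: ⊤ ✓
Q=U: U ·
Q=⊥: ⊥ ·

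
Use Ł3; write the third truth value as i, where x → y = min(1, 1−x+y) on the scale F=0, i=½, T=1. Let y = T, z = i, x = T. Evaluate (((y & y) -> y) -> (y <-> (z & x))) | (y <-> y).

T

y & y = T & T = T
(y & y) -> y = T -> T = T
z & x = i & T = i
y <-> (z & x) = T <-> i = i  [1 − |1−½|]
((y & y) -> y) -> (y <-> (z & x)) = T -> i = i
y <-> y = T <-> T = T
(((y & y) -> y) -> (y <-> (z & x))) | (y <-> y) = i | T = T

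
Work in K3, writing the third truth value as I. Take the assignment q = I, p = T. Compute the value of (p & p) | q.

T

p & p = T & T = T
(p & p) | q = T | I = T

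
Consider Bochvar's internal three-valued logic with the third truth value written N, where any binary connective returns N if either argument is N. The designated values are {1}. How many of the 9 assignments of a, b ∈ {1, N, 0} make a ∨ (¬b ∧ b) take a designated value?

2

Designated under: (a=1, b=1); (a=1, b=0).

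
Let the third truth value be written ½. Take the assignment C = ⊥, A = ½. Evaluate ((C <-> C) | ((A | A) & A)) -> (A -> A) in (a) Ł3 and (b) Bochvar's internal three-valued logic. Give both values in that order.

In Ł3: C <-> C = ⊥ <-> ⊥ = ⊤
A | A = ½ | ½ = ½
(A | A) & A = ½ & ½ = ½
(C <-> C) | ((A | A) & A) = ⊤ | ½ = ⊤
A -> A = ½ -> ½ = ⊤
((C <-> C) | ((A | A) & A)) -> (A -> A) = ⊤ -> ⊤ = ⊤
In Bochvar's internal three-valued logic: C <-> C = ⊥ <-> ⊥ = ⊤
A | A = ½ | ½ = ½
(A | A) & A = ½ & ½ = ½
(C <-> C) | ((A | A) & A) = ⊤ | ½ = ½
A -> A = ½ -> ½ = ½
((C <-> C) | ((A | A) & A)) -> (A -> A) = ½ -> ½ = ½
They differ because Ł3 and Bochvar's internal three-valued logic treat ½ differently under the binary connectives.

⊤; ½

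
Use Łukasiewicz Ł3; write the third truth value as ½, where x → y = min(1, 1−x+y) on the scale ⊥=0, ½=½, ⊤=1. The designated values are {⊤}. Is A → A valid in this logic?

Every assignment of A over {⊤, ½, ⊥} gives a value in {⊤}.
In particular, with A=½: A → A = ⊤.

Yes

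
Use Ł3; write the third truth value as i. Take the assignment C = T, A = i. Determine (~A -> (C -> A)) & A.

i

~A = ~i = i
C -> A = T -> i = i  [min(1, 1−1+½)]
~A -> (C -> A) = i -> i = T
(~A -> (C -> A)) & A = T & i = i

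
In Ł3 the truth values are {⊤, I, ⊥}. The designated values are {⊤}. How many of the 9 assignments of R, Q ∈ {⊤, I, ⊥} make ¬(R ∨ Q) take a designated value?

1

Designated under: (R=⊥, Q=⊥).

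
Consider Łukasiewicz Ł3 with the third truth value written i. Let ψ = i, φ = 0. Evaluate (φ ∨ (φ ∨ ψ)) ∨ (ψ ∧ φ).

i

φ ∨ ψ = 0 ∨ i = i
φ ∨ (φ ∨ ψ) = 0 ∨ i = i
ψ ∧ φ = i ∧ 0 = 0
(φ ∨ (φ ∨ ψ)) ∨ (ψ ∧ φ) = i ∨ 0 = i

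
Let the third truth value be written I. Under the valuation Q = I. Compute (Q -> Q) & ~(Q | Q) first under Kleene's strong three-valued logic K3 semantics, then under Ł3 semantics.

I; I

In Kleene's strong three-valued logic K3: Q -> Q = I -> I = I  [~I | I]
Q | Q = I | I = I
~(Q | Q) = ~I = I
(Q -> Q) & ~(Q | Q) = I & I = I
In Ł3: Q -> Q = I -> I = True
Q | Q = I | I = I
~(Q | Q) = ~I = I
(Q -> Q) & ~(Q | Q) = True & I = I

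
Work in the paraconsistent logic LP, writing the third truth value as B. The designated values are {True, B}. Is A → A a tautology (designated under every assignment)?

Every assignment of A over {True, B, False} gives a value in {True, B}.
In particular, with A=B: A → A = B.

Yes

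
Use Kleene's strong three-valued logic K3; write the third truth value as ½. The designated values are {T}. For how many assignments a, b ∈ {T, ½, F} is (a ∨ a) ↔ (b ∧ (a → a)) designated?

Designated under: (a=T, b=T); (a=F, b=F).

2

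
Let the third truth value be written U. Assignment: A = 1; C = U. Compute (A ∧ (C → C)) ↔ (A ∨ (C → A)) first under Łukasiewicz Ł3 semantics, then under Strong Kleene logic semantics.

1; U

In Łukasiewicz Ł3: C → C = U → U = 1  [min(1, 1−½+½)]
A ∧ (C → C) = 1 ∧ 1 = 1
C → A = U → 1 = 1
A ∨ (C → A) = 1 ∨ 1 = 1
(A ∧ (C → C)) ↔ (A ∨ (C → A)) = 1 ↔ 1 = 1
In Strong Kleene logic: C → C = U → U = U
A ∧ (C → C) = 1 ∧ U = U
C → A = U → 1 = 1
A ∨ (C → A) = 1 ∨ 1 = 1
(A ∧ (C → C)) ↔ (A ∨ (C → A)) = U ↔ 1 = U
They differ because Łukasiewicz Ł3 and Strong Kleene logic treat U differently under implication.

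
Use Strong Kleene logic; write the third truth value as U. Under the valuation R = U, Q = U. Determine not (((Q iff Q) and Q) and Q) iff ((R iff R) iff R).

U

Q iff Q = U iff U = U
(Q iff Q) and Q = U and U = U
((Q iff Q) and Q) and Q = U and U = U
not (((Q iff Q) and Q) and Q) = not U = U
R iff R = U iff U = U
(R iff R) iff R = U iff U = U
not (((Q iff Q) and Q) and Q) iff ((R iff R) iff R) = U iff U = U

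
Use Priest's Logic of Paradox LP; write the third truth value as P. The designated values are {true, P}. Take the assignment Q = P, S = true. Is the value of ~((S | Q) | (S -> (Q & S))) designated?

No

S | Q = true | P = true
Q & S = P & true = P
S -> (Q & S) = true -> P = P  [~true | P]
(S | Q) | (S -> (Q & S)) = true | P = true
~((S | Q) | (S -> (Q & S))) = ~true = false
false ∉ {true, P}.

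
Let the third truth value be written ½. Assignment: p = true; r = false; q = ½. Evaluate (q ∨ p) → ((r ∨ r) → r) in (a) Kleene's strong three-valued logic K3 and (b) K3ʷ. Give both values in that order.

true; ½

In Kleene's strong three-valued logic K3: q ∨ p = ½ ∨ true = true
r ∨ r = false ∨ false = false
(r ∨ r) → r = false → false = true
(q ∨ p) → ((r ∨ r) → r) = true → true = true
In K3ʷ: q ∨ p = ½ ∨ true = ½
r ∨ r = false ∨ false = false
(r ∨ r) → r = false → false = true
(q ∨ p) → ((r ∨ r) → r) = ½ → true = ½  [any arg is the third value ⇒ result is the third value]
They differ because Kleene's strong three-valued logic K3 and K3ʷ treat ½ differently under the binary connectives.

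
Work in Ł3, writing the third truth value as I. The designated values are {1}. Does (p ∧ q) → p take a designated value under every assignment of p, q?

Yes

Every assignment of p, q over {1, I, 0} gives a value in {1}.
In particular, with p=I, q=I: (p ∧ q) → p = 1.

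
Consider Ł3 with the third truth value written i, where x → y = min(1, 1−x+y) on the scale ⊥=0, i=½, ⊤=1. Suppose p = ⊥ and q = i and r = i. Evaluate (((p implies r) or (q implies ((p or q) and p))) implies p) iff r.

p implies r = ⊥ implies i = ⊤
p or q = ⊥ or i = i
(p or q) and p = i and ⊥ = ⊥
q implies ((p or q) and p) = i implies ⊥ = i
(p implies r) or (q implies ((p or q) and p)) = ⊤ or i = ⊤
((p implies r) or (q implies ((p or q) and p))) implies p = ⊤ implies ⊥ = ⊥
(((p implies r) or (q implies ((p or q) and p))) implies p) iff r = ⊥ iff i = i

i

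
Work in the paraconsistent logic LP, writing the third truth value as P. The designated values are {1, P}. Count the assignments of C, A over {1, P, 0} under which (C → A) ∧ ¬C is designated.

Of the 9 assignments, 6 give a value in {1, P}.

6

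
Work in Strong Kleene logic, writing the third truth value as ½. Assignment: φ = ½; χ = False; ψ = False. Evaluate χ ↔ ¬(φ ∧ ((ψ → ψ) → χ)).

False

ψ → ψ = False → False = True
(ψ → ψ) → χ = True → False = False
φ ∧ ((ψ → ψ) → χ) = ½ ∧ False = False
¬(φ ∧ ((ψ → ψ) → χ)) = ¬False = True
χ ↔ ¬(φ ∧ ((ψ → ψ) → χ)) = False ↔ True = False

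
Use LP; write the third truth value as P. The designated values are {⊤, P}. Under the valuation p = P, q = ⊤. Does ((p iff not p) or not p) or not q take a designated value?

not p = not P = P
p iff not p = P iff P = P
not p = not P = P
(p iff not p) or not p = P or P = P
not q = not ⊤ = ⊥
((p iff not p) or not p) or not q = P or ⊥ = P
P ∈ {⊤, P}.

Yes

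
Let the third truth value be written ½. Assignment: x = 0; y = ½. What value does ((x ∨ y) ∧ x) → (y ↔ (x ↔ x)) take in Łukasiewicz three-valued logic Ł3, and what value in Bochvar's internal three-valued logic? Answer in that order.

In Łukasiewicz three-valued logic Ł3: x ∨ y = 0 ∨ ½ = ½
(x ∨ y) ∧ x = ½ ∧ 0 = 0
x ↔ x = 0 ↔ 0 = 1
y ↔ (x ↔ x) = ½ ↔ 1 = ½  [1 − |½−1|]
((x ∨ y) ∧ x) → (y ↔ (x ↔ x)) = 0 → ½ = 1
In Bochvar's internal three-valued logic: x ∨ y = 0 ∨ ½ = ½
(x ∨ y) ∧ x = ½ ∧ 0 = ½
x ↔ x = 0 ↔ 0 = 1
y ↔ (x ↔ x) = ½ ↔ 1 = ½
((x ∨ y) ∧ x) → (y ↔ (x ↔ x)) = ½ → ½ = ½  [any arg is the third value ⇒ result is the third value]
They differ because Łukasiewicz three-valued logic Ł3 and Bochvar's internal three-valued logic treat ½ differently under the binary connectives.

1; ½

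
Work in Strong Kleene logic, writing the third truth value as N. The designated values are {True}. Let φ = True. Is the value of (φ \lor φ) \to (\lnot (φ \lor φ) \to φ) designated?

Yes

φ \lor φ = True \lor True = True
φ \lor φ = True \lor True = True
\lnot (φ \lor φ) = \lnot True = False
\lnot (φ \lor φ) \to φ = False \to True = True
(φ \lor φ) \to (\lnot (φ \lor φ) \to φ) = True \to True = True
True ∈ {True}.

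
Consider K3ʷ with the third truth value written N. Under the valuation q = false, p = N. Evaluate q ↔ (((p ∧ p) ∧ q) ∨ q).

p ∧ p = N ∧ N = N
(p ∧ p) ∧ q = N ∧ false = N
((p ∧ p) ∧ q) ∨ q = N ∨ false = N
q ↔ (((p ∧ p) ∧ q) ∨ q) = false ↔ N = N

N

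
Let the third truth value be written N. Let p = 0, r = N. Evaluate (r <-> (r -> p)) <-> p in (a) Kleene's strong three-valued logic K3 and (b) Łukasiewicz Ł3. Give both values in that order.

N; 0

In Kleene's strong three-valued logic K3: r -> p = N -> 0 = N  [~N | 0]
r <-> (r -> p) = N <-> N = N
(r <-> (r -> p)) <-> p = N <-> 0 = N
In Łukasiewicz Ł3: r -> p = N -> 0 = N
r <-> (r -> p) = N <-> N = 1
(r <-> (r -> p)) <-> p = 1 <-> 0 = 0
They differ because Kleene's strong three-valued logic K3 and Łukasiewicz Ł3 treat N differently under implication.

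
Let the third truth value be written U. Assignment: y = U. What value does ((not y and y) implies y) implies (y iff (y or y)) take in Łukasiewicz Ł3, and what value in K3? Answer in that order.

True; U

In Łukasiewicz Ł3: not y = not U = U
not y and y = U and U = U
(not y and y) implies y = U implies U = True  [min(1, 1−½+½)]
y or y = U or U = U
y iff (y or y) = U iff U = True
((not y and y) implies y) implies (y iff (y or y)) = True implies True = True
In K3: not y = not U = U
not y and y = U and U = U
(not y and y) implies y = U implies U = U  [not U or U]
y or y = U or U = U
y iff (y or y) = U iff U = U
((not y and y) implies y) implies (y iff (y or y)) = U implies U = U
They differ because Łukasiewicz Ł3 and K3 treat U differently under implication.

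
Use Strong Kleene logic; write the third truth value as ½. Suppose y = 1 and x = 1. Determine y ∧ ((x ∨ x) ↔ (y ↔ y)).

1

x ∨ x = 1 ∨ 1 = 1
y ↔ y = 1 ↔ 1 = 1
(x ∨ x) ↔ (y ↔ y) = 1 ↔ 1 = 1
y ∧ ((x ∨ x) ↔ (y ↔ y)) = 1 ∧ 1 = 1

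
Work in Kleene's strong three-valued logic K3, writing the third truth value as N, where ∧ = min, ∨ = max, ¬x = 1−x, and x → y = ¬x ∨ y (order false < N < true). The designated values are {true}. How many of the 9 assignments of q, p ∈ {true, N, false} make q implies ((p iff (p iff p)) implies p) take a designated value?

7

Of the 9 assignments, 7 give a value in {true}.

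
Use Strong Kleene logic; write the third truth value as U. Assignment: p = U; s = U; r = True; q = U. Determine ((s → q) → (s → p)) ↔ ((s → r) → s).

U

s → q = U → U = U  [¬U ∨ U]
s → p = U → U = U
(s → q) → (s → p) = U → U = U
s → r = U → True = True
(s → r) → s = True → U = U
((s → q) → (s → p)) ↔ ((s → r) → s) = U ↔ U = U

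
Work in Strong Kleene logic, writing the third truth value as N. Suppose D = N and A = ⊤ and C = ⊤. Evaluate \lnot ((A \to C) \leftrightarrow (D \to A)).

⊥

A \to C = ⊤ \to ⊤ = ⊤
D \to A = N \to ⊤ = ⊤
(A \to C) \leftrightarrow (D \to A) = ⊤ \leftrightarrow ⊤ = ⊤
\lnot ((A \to C) \leftrightarrow (D \to A)) = \lnot ⊤ = ⊥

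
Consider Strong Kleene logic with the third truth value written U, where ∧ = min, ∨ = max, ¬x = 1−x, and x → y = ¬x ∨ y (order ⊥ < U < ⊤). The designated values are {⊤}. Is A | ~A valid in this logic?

No

Countermodel: A=U gives U, which is not designated.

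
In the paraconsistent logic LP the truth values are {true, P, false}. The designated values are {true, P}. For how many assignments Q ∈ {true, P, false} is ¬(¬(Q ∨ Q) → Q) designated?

2

Q=true: false ·
Q=P: P ✓
Q=false: true ✓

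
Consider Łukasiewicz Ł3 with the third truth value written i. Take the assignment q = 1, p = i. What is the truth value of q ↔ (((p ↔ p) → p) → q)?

p ↔ p = i ↔ i = 1
(p ↔ p) → p = 1 → i = i
((p ↔ p) → p) → q = i → 1 = 1
q ↔ (((p ↔ p) → p) → q) = 1 ↔ 1 = 1

1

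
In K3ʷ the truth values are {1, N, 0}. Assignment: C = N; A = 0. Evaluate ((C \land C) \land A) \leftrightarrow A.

N

C \land C = N \land N = N
(C \land C) \land A = N \land 0 = N
((C \land C) \land A) \leftrightarrow A = N \leftrightarrow 0 = N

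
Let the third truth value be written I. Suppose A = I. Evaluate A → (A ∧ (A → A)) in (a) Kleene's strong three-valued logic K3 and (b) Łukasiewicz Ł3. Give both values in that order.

In Kleene's strong three-valued logic K3: A → A = I → I = I  [¬I ∨ I]
A ∧ (A → A) = I ∧ I = I
A → (A ∧ (A → A)) = I → I = I
In Łukasiewicz Ł3: A → A = I → I = 1
A ∧ (A → A) = I ∧ 1 = I
A → (A ∧ (A → A)) = I → I = 1
They differ because Kleene's strong three-valued logic K3 and Łukasiewicz Ł3 treat I differently under implication.

I; 1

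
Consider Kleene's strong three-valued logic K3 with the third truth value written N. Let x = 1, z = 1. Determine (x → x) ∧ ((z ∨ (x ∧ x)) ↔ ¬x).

x → x = 1 → 1 = 1
x ∧ x = 1 ∧ 1 = 1
z ∨ (x ∧ x) = 1 ∨ 1 = 1
¬x = ¬1 = 0
(z ∨ (x ∧ x)) ↔ ¬x = 1 ↔ 0 = 0
(x → x) ∧ ((z ∨ (x ∧ x)) ↔ ¬x) = 1 ∧ 0 = 0

0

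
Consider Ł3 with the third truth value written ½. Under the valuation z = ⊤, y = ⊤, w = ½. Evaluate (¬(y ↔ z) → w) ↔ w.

½

y ↔ z = ⊤ ↔ ⊤ = ⊤
¬(y ↔ z) = ¬⊤ = ⊥
¬(y ↔ z) → w = ⊥ → ½ = ⊤  [min(1, 1−0+½)]
(¬(y ↔ z) → w) ↔ w = ⊤ ↔ ½ = ½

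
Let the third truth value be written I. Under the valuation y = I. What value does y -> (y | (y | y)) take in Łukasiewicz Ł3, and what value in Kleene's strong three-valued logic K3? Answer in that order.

In Łukasiewicz Ł3: y | y = I | I = I
y | (y | y) = I | I = I
y -> (y | (y | y)) = I -> I = T
In Kleene's strong three-valued logic K3: y | y = I | I = I
y | (y | y) = I | I = I
y -> (y | (y | y)) = I -> I = I  [~I | I]
They differ because Łukasiewicz Ł3 and Kleene's strong three-valued logic K3 treat I differently under implication.

T; I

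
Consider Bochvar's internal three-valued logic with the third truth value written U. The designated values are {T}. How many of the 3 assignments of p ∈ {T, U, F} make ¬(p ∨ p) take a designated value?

p=T: F ·
p=U: U ·
p=F: T ✓

1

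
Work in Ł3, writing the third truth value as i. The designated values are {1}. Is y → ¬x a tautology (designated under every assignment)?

Countermodel: y=1, x=1 gives 0, which is not designated.

No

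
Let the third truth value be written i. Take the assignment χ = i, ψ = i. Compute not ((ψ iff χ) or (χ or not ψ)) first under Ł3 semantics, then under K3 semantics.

In Ł3: ψ iff χ = i iff i = ⊤
not ψ = not i = i
χ or not ψ = i or i = i
(ψ iff χ) or (χ or not ψ) = ⊤ or i = ⊤
not ((ψ iff χ) or (χ or not ψ)) = not ⊤ = ⊥
In K3: ψ iff χ = i iff i = i
not ψ = not i = i
χ or not ψ = i or i = i
(ψ iff χ) or (χ or not ψ) = i or i = i
not ((ψ iff χ) or (χ or not ψ)) = not i = i
They differ because Ł3 and K3 treat i differently under implication.

⊥; i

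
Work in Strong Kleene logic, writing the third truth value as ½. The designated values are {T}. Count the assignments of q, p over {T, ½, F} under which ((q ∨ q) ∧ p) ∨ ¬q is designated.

Designated under: (q=T, p=T); (q=F, p=T); (q=F, p=½); (q=F, p=F).

4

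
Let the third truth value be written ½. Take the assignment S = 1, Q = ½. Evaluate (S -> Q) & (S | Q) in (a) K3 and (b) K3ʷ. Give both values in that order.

½; ½

In K3: S -> Q = 1 -> ½ = ½
S | Q = 1 | ½ = 1
(S -> Q) & (S | Q) = ½ & 1 = ½
In K3ʷ: S -> Q = 1 -> ½ = ½  [any arg is the third value ⇒ result is the third value]
S | Q = 1 | ½ = ½
(S -> Q) & (S | Q) = ½ & ½ = ½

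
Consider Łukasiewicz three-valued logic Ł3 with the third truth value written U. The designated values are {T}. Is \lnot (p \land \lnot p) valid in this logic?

No

Countermodel: p=U gives U, which is not designated.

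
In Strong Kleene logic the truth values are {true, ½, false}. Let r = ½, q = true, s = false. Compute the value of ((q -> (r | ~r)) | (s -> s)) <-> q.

true

~r = ~½ = ½
r | ~r = ½ | ½ = ½
q -> (r | ~r) = true -> ½ = ½
s -> s = false -> false = true
(q -> (r | ~r)) | (s -> s) = ½ | true = true
((q -> (r | ~r)) | (s -> s)) <-> q = true <-> true = true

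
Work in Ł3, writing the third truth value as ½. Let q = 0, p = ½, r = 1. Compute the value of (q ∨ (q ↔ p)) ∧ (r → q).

q ↔ p = 0 ↔ ½ = ½
q ∨ (q ↔ p) = 0 ∨ ½ = ½
r → q = 1 → 0 = 0
(q ∨ (q ↔ p)) ∧ (r → q) = ½ ∧ 0 = 0

0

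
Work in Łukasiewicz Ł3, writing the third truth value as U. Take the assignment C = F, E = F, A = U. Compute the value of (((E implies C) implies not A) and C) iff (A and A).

U

E implies C = F implies F = T
not A = not U = U
(E implies C) implies not A = T implies U = U
((E implies C) implies not A) and C = U and F = F
A and A = U and U = U
(((E implies C) implies not A) and C) iff (A and A) = F iff U = U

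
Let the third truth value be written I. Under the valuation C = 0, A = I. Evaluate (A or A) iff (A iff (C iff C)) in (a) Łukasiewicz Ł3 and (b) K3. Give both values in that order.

1; I

In Łukasiewicz Ł3: A or A = I or I = I
C iff C = 0 iff 0 = 1
A iff (C iff C) = I iff 1 = I  [1 − |½−1|]
(A or A) iff (A iff (C iff C)) = I iff I = 1
In K3: A or A = I or I = I
C iff C = 0 iff 0 = 1
A iff (C iff C) = I iff 1 = I
(A or A) iff (A iff (C iff C)) = I iff I = I
They differ because Łukasiewicz Ł3 and K3 treat I differently under implication.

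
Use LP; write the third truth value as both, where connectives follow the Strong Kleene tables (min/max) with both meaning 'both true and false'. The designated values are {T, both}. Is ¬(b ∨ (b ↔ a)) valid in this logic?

Countermodel: b=T, a=T gives F, which is not designated.

No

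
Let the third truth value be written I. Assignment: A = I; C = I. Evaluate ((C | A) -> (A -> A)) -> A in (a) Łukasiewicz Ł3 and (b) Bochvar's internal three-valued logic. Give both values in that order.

I; I

In Łukasiewicz Ł3: C | A = I | I = I
A -> A = I -> I = T
(C | A) -> (A -> A) = I -> T = T
((C | A) -> (A -> A)) -> A = T -> I = I
In Bochvar's internal three-valued logic: C | A = I | I = I
A -> A = I -> I = I
(C | A) -> (A -> A) = I -> I = I
((C | A) -> (A -> A)) -> A = I -> I = I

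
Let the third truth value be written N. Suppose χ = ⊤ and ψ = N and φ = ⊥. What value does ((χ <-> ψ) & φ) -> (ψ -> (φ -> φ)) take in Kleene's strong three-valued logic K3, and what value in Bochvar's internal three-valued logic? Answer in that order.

In Kleene's strong three-valued logic K3: χ <-> ψ = ⊤ <-> N = N
(χ <-> ψ) & φ = N & ⊥ = ⊥
φ -> φ = ⊥ -> ⊥ = ⊤
ψ -> (φ -> φ) = N -> ⊤ = ⊤  [~N | ⊤]
((χ <-> ψ) & φ) -> (ψ -> (φ -> φ)) = ⊥ -> ⊤ = ⊤
In Bochvar's internal three-valued logic: χ <-> ψ = ⊤ <-> N = N
(χ <-> ψ) & φ = N & ⊥ = N
φ -> φ = ⊥ -> ⊥ = ⊤
ψ -> (φ -> φ) = N -> ⊤ = N  [any arg is the third value ⇒ result is the third value]
((χ <-> ψ) & φ) -> (ψ -> (φ -> φ)) = N -> N = N
They differ because Kleene's strong three-valued logic K3 and Bochvar's internal three-valued logic treat N differently under the binary connectives.

⊤; N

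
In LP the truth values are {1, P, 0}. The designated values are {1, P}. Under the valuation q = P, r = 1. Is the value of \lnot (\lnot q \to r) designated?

\lnot q = \lnot P = P
\lnot q \to r = P \to 1 = 1
\lnot (\lnot q \to r) = \lnot 1 = 0
0 ∉ {1, P}.

No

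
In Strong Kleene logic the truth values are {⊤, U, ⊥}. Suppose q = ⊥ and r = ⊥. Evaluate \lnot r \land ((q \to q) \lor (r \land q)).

⊤

\lnot r = \lnot ⊥ = ⊤
q \to q = ⊥ \to ⊥ = ⊤
r \land q = ⊥ \land ⊥ = ⊥
(q \to q) \lor (r \land q) = ⊤ \lor ⊥ = ⊤
\lnot r \land ((q \to q) \lor (r \land q)) = ⊤ \land ⊤ = ⊤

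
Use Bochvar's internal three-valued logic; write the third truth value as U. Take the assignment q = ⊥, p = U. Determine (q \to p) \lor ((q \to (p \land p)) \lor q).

U

q \to p = ⊥ \to U = U  [any arg is the third value ⇒ result is the third value]
p \land p = U \land U = U
q \to (p \land p) = ⊥ \to U = U
(q \to (p \land p)) \lor q = U \lor ⊥ = U
(q \to p) \lor ((q \to (p \land p)) \lor q) = U \lor U = U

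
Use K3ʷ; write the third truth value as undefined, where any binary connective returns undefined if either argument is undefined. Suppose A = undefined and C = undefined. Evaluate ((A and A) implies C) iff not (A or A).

undefined

A and A = undefined and undefined = undefined
(A and A) implies C = undefined implies undefined = undefined  [any arg is the third value ⇒ result is the third value]
A or A = undefined or undefined = undefined
not (A or A) = not undefined = undefined
((A and A) implies C) iff not (A or A) = undefined iff undefined = undefined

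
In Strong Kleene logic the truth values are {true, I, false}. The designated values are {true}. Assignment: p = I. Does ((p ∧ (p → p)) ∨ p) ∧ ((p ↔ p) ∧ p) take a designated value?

No

p → p = I → I = I
p ∧ (p → p) = I ∧ I = I
(p ∧ (p → p)) ∨ p = I ∨ I = I
p ↔ p = I ↔ I = I
(p ↔ p) ∧ p = I ∧ I = I
((p ∧ (p → p)) ∨ p) ∧ ((p ↔ p) ∧ p) = I ∧ I = I
I ∉ {true}.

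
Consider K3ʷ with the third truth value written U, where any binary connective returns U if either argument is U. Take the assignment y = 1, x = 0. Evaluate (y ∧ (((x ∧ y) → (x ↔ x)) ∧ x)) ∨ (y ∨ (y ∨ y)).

x ∧ y = 0 ∧ 1 = 0
x ↔ x = 0 ↔ 0 = 1
(x ∧ y) → (x ↔ x) = 0 → 1 = 1
((x ∧ y) → (x ↔ x)) ∧ x = 1 ∧ 0 = 0
y ∧ (((x ∧ y) → (x ↔ x)) ∧ x) = 1 ∧ 0 = 0
y ∨ y = 1 ∨ 1 = 1
y ∨ (y ∨ y) = 1 ∨ 1 = 1
(y ∧ (((x ∧ y) → (x ↔ x)) ∧ x)) ∨ (y ∨ (y ∨ y)) = 0 ∨ 1 = 1

1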